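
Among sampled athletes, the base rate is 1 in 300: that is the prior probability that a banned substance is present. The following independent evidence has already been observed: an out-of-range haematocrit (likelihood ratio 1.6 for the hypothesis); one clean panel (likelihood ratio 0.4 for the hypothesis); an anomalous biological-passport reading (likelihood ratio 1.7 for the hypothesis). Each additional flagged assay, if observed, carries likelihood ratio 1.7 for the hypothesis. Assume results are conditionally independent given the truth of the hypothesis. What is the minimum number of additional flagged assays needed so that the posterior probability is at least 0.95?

Prior odds = (1/300)/(299/300) = 1/299.
Combined Bayes factor of the evidence already in hand = 1.6 × 0.4 × 1.7 = 1.088.
Odds after that evidence = (1/299) × 1.088 = 136/37375.
Target odds = 0.95/0.05 = 19.
Need 1.7ⁿ ≥ 19 ÷ (136/37375) = 710125/136.
1.7¹⁶ ≈4866.12 falls short of 710125/136 but 1.7¹⁷ ≈8272.4 reaches it, so n = 17.

17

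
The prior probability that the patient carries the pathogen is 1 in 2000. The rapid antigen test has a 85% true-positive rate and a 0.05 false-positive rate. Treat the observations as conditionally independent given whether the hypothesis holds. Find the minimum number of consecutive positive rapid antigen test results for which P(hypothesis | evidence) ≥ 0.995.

Prior odds: 0.0005 ÷ 0.9995 = 1/1999.
Likelihood ratio of a positive result = 0.85/0.05 = 17.
Target posterior odds = 0.995/0.005 = 199.
Need (1/1999) × 17ⁿ ≥ 199, i.e. 17ⁿ ≥ 397801.
17⁴ = 83521 falls short of 397801 but 17⁵ = 1419857 reaches it, so n = 5.

5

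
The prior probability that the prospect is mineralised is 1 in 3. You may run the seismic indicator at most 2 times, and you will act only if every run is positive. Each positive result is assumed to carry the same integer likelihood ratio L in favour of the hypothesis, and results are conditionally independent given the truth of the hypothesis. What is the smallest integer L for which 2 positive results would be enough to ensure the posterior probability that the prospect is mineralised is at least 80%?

3

Prior odds = (1/3)/(2/3) = 0.5.
Target odds = 0.8/0.2 = 4.
Need L² ≥ 4 ÷ 0.5 = 8.
2² = 4 < 8 ≤ 9 = 3², so L = 3.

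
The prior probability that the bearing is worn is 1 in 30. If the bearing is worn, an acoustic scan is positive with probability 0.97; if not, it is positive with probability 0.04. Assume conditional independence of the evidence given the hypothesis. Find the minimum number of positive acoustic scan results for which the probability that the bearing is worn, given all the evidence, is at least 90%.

Prior odds = (1/30)/(29/30) = 1/29.
Likelihood ratio of a positive = 0.97/0.04 = 24.25.
Target posterior odds = 0.9/0.1 = 9.
Need (1/29) × 24.25ⁿ ≥ 9, i.e. 24.25ⁿ ≥ 261.
24.25¹ = 24.25 falls short of 261 but 24.25² = 588.0625 reaches it, so n = 2.

2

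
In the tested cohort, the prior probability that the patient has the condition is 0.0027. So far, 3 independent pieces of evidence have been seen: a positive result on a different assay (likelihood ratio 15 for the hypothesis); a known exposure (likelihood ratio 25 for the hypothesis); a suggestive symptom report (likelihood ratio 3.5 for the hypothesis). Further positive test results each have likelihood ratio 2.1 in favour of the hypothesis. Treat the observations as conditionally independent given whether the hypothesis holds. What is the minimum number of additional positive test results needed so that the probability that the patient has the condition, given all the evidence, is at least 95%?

3

Prior odds = 0.0027/0.9973 = 27/9973.
Combined Bayes factor of the evidence already in hand = 15 × 25 × 3.5 = 1312.5.
Odds after that evidence = (27/9973) × 1312.5 = 70875/19946.
Target odds = 0.95/0.05 = 19.
Need 2.1ⁿ ≥ 19 ÷ (70875/19946) = 378974/70875.
2.1² = 4.41 falls short of 378974/70875 but 2.1³ = 9.261 reaches it, so n = 3.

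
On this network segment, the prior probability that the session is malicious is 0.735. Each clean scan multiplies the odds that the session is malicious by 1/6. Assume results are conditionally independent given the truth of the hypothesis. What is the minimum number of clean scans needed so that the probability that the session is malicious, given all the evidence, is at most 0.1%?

5

Prior odds = 0.735/0.265 = 147/53.
Likelihood ratio per clean scan = 1/6.
Target posterior odds = 0.001/0.999 = 1/999.
Require (1/6)ⁿ ≤ 1/999 ÷ (147/53) = 53/146853.
(1/6)⁴ = 1/1296 is still above 53/146853 but (1/6)⁵ = 1/7776 is at or below it, so n = 5.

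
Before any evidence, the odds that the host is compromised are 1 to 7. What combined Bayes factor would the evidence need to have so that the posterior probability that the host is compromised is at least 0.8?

Prior odds = 1/7.
Target odds = 0.8/0.2 = 4.
Required Bayes factor = 4 ÷ (1/7) = 28.

28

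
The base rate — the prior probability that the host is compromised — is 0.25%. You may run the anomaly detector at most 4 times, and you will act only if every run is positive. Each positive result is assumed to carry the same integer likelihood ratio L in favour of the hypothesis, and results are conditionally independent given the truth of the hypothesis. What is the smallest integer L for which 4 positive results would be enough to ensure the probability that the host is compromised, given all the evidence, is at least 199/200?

17

Prior odds = 0.0025/0.9975 = 1/399.
Target odds = 0.995/0.005 = 199.
Need L⁴ ≥ 199 ÷ (1/399) = 79401.
16⁴ = 65536 < 79401 ≤ 83521 = 17⁴, so L = 17.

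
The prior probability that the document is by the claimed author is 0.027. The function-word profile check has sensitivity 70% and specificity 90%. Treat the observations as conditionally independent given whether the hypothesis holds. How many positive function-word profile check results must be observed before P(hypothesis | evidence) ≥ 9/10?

Prior odds: 0.027 ÷ 0.973 = 27/973.
False-positive rate = 1 − 0.9 = 0.1; likelihood ratio of a positive = 0.7/0.1 = 7.
Target odds: 0.9 ÷ 0.1 = 9.
Require 7ⁿ ≥ 9 ÷ (27/973) = 973/3.
7² = 49 falls short of 973/3 but 7³ = 343 reaches it, so n = 3.

3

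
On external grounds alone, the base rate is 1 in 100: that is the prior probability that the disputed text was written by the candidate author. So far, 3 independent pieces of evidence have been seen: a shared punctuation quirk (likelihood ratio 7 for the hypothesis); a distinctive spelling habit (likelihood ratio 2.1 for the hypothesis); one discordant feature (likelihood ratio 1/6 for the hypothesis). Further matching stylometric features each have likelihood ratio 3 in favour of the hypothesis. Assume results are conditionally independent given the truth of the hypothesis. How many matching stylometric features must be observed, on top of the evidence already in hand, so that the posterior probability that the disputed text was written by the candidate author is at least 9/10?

6

Prior odds = 0.01/0.99 = 1/99.
Combined Bayes factor of the evidence already in hand = 7 × 2.1 × (1/6) = 2.45.
Odds after that evidence = (1/99) × 2.45 = 49/1980.
Target odds = 0.9/0.1 = 9.
Need 3ⁿ ≥ 9 ÷ (49/1980) = 17820/49.
3⁵ = 243 falls short of 17820/49 but 3⁶ = 729 reaches it, so n = 6.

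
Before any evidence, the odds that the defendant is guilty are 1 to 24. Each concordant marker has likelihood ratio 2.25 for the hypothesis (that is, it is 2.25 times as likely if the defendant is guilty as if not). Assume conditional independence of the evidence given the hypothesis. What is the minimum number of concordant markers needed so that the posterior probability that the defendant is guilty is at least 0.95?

Prior odds = 1/24.
Likelihood ratio per concordant marker = 2.25.
Target odds: 0.95 ÷ 0.05 = 19.
Require 2.25ⁿ ≥ 19 ÷ (1/24) = 456.
2.25⁷ = 4782969/16384 falls short of 456 but 2.25⁸ = 43046721/65536 reaches it, so n = 8.

8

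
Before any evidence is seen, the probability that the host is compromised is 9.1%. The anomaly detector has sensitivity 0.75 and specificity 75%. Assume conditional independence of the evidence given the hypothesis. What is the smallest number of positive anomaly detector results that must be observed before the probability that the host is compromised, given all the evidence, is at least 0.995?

Prior odds: 0.091 ÷ 0.909 = 91/909.
False-positive rate = 1 − 0.75 = 0.25; likelihood ratio of a positive = 0.75/0.25 = 3.
Target posterior odds = 0.995/0.005 = 199.
Require 3ⁿ ≥ 199 ÷ (91/909) = 180891/91.
3⁶ = 729 falls short of 180891/91 but 3⁷ = 2187 reaches it, so n = 7.

7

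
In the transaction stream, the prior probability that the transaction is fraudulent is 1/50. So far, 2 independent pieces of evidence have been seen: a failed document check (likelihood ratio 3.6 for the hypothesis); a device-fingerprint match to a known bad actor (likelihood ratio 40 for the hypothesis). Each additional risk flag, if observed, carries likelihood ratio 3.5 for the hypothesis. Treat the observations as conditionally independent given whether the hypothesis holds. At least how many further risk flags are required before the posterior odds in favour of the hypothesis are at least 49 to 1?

3

Prior odds = 0.02/0.98 = 1/49.
Combined Bayes factor of the evidence already in hand = 3.6 × 40 = 144.
Odds after that evidence = (1/49) × 144 = 144/49.
Target odds = 49.
Need 3.5ⁿ ≥ 49 ÷ (144/49) = 2401/144.
3.5² = 12.25 falls short of 2401/144 but 3.5³ = 42.875 reaches it, so n = 3.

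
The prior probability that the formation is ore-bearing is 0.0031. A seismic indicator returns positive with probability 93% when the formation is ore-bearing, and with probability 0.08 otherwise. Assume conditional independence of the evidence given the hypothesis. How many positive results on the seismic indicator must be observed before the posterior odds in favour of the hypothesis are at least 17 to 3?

Prior odds = 0.0031/0.9969 = 31/9969.
Likelihood ratio of a positive result = 0.93/0.08 = 11.625.
Target odds = 17/3.
Require 11.625ⁿ ≥ 17/3 ÷ (31/9969) = 56491/31.
11.625³ = 804357/512 falls short of 56491/31 but 11.625⁴ = 74805201/4096 reaches it, so n = 4.

4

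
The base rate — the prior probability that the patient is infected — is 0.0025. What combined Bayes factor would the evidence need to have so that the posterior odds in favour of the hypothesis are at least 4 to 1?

1596

Prior odds = 0.0025/0.9975 = 1/399.
Target odds = 4.
Required Bayes factor = 4 ÷ (1/399) = 1596.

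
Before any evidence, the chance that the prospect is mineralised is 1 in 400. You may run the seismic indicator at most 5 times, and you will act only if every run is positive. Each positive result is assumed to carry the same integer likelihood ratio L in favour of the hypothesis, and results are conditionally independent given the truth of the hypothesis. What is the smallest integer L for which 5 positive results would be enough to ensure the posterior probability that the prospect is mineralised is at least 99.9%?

Prior odds = 0.0025/0.9975 = 1/399.
Target odds = 0.999/0.001 = 999.
Need L⁵ ≥ 999 ÷ (1/399) = 398601.
13⁵ = 371293 < 398601 ≤ 537824 = 14⁵, so L = 14.

14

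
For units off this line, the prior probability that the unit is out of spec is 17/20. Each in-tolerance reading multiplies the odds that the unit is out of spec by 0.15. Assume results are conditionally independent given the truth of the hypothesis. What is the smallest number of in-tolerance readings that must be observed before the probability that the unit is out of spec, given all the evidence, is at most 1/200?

Prior odds: 0.85 ÷ 0.15 = 17/3.
Likelihood ratio per in-tolerance reading = 0.15.
Target posterior odds = 0.005/0.995 = 1/199.
Require 0.15ⁿ ≤ 1/199 ÷ (17/3) = 3/3383.
0.15³ = 0.003375 is still above 3/3383 but 0.15⁴ = 81/160000 is at or below it, so n = 4.

4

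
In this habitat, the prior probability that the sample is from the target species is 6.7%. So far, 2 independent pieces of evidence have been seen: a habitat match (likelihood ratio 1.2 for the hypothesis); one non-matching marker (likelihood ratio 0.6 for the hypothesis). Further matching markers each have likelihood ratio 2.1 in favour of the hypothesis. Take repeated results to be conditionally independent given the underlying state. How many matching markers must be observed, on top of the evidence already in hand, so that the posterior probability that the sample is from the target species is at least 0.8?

Prior odds = 0.067/0.933 = 67/933.
Combined Bayes factor of the evidence already in hand = 1.2 × 0.6 = 0.72.
Odds after that evidence = (67/933) × 0.72 = 402/7775.
Target odds = 0.8/0.2 = 4.
Need 2.1ⁿ ≥ 4 ÷ (402/7775) = 15550/201.
2.1⁵ = 4084101/100000 falls short of 15550/201 but 2.1⁶ = 85766121/1000000 reaches it, so n = 6.

6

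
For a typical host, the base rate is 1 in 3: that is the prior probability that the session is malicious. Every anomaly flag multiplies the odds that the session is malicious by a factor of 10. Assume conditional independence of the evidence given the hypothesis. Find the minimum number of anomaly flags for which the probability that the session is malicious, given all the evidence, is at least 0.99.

3

Prior odds: (1/3) ÷ (2/3) = 0.5.
Likelihood ratio per anomaly flag = 10.
Target posterior odds = 0.99/0.01 = 99.
Need 0.5 × 10ⁿ ≥ 99, i.e. 10ⁿ ≥ 198.
10² = 100 falls short of 198 but 10³ = 1000 reaches it, so n = 3.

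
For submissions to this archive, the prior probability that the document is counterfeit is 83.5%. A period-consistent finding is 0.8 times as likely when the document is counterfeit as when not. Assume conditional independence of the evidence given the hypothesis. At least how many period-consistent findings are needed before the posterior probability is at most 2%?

Prior odds: 0.835 ÷ 0.165 = 167/33.
Likelihood ratio per period-consistent finding = 0.8.
Target odds: 0.02 ÷ 0.98 = 1/49.
Need (167/33) × 0.8ⁿ ≤ 1/49, i.e. 0.8ⁿ ≤ 33/8183.
0.8²⁴ ≈0.00472237 is still above 33/8183 but 0.8²⁵ ≈0.00377789 is at or below it, so n = 25.

25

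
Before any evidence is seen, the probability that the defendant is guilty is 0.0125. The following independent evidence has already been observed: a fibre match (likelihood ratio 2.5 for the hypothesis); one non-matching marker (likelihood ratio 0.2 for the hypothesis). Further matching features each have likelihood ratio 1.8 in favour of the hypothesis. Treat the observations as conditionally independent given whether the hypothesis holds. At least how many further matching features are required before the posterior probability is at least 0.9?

Prior odds = 0.0125/0.9875 = 1/79.
Combined Bayes factor of the evidence already in hand = 2.5 × 0.2 = 0.5.
Odds after that evidence = (1/79) × 0.5 = 1/158.
Target odds = 0.9/0.1 = 9.
Need 1.8ⁿ ≥ 9 ÷ (1/158) = 1422.
1.8¹² ≈1156.83 falls short of 1422 but 1.8¹³ ≈2082.3 reaches it, so n = 13.

13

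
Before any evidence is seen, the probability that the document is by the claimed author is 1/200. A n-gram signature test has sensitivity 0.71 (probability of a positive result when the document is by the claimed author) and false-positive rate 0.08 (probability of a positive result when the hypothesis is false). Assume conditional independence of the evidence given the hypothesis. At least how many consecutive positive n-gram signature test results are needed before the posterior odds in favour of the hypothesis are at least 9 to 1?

Prior odds: 0.005 ÷ 0.995 = 1/199.
Likelihood ratio of a positive result = 0.71/0.08 = 8.875.
Target odds = 9.
Need (1/199) × 8.875ⁿ ≥ 9, i.e. 8.875ⁿ ≥ 1791.
8.875³ = 357911/512 falls short of 1791 but 8.875⁴ = 25411681/4096 reaches it, so n = 4.

4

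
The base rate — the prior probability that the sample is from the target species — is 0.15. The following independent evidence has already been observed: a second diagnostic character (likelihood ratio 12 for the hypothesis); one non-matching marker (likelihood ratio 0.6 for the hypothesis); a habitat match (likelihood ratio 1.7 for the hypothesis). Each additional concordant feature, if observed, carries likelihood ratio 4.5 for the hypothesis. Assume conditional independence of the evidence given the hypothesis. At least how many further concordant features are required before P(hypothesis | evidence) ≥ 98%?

Prior odds = 0.15/0.85 = 3/17.
Combined Bayes factor of the evidence already in hand = 12 × 0.6 × 1.7 = 12.24.
Odds after that evidence = (3/17) × 12.24 = 2.16.
Target odds = 0.98/0.02 = 49.
Need 4.5ⁿ ≥ 49 ÷ 2.16 = 1225/54.
4.5² = 20.25 falls short of 1225/54 but 4.5³ = 91.125 reaches it, so n = 3.

3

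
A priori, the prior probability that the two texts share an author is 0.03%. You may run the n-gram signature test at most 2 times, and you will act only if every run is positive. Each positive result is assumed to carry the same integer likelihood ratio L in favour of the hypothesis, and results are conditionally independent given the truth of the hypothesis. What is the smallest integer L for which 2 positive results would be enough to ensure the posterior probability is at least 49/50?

Prior odds = 0.0003/0.9997 = 3/9997.
Target odds = 0.98/0.02 = 49.
Need L² ≥ 49 ÷ (3/9997) = 489853/3.
404² = 163216 < 489853/3 ≤ 164025 = 405², so L = 405.

405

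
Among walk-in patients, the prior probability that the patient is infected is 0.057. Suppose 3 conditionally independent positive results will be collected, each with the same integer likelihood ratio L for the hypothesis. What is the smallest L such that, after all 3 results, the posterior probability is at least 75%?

4

Prior odds = 0.057/0.943 = 57/943.
Target odds = 0.75/0.25 = 3.
Need L³ ≥ 3 ÷ (57/943) = 943/19.
3³ = 27 < 943/19 ≤ 64 = 4³, so L = 4.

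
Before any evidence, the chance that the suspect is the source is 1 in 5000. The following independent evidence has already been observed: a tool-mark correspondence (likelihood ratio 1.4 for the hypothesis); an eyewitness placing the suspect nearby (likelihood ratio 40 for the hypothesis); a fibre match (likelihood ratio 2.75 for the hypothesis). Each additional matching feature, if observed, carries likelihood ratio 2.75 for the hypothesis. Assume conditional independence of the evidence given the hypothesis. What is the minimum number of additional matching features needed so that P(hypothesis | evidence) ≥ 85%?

Prior odds = 0.0002/0.9998 = 1/4999.
Combined Bayes factor of the evidence already in hand = 1.4 × 40 × 2.75 = 154.
Odds after that evidence = (1/4999) × 154 = 154/4999.
Target odds = 0.85/0.15 = 17/3.
Need 2.75ⁿ ≥ 17/3 ÷ (154/4999) = 84983/462.
2.75⁵ = 161051/1024 falls short of 84983/462 but 2.75⁶ = 1771561/4096 reaches it, so n = 6.

6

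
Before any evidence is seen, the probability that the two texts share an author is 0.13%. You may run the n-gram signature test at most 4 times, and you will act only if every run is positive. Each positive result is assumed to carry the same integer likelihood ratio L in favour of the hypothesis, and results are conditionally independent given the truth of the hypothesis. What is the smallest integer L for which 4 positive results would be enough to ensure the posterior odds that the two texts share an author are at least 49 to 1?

14

Prior odds = 0.0013/0.9987 = 13/9987.
Target odds = 49.
Need L⁴ ≥ 49 ÷ (13/9987) = 489363/13.
13⁴ = 28561 < 489363/13 ≤ 38416 = 14⁴, so L = 14.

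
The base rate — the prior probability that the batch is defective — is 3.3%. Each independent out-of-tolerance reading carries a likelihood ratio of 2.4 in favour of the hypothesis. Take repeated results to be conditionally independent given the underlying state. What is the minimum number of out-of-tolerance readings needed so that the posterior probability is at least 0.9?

7

Prior odds = 0.033/0.967 = 33/967.
Likelihood ratio per out-of-tolerance reading = 2.4.
Target posterior odds = 0.9/0.1 = 9.
Need (33/967) × 2.4ⁿ ≥ 9, i.e. 2.4ⁿ ≥ 2901/11.
2.4⁶ = 2985984/15625 falls short of 2901/11 but 2.4⁷ = 35831808/78125 reaches it, so n = 7.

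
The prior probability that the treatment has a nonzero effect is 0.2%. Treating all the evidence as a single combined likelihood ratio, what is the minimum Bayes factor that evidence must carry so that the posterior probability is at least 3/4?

Prior odds = 0.002/0.998 = 1/499.
Target odds = 0.75/0.25 = 3.
Required Bayes factor = 3 ÷ (1/499) = 1497.

1497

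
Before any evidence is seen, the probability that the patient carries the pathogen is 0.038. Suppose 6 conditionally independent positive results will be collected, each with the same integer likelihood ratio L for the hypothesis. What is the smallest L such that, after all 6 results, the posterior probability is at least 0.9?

Prior odds = 0.038/0.962 = 19/481.
Target odds = 0.9/0.1 = 9.
Need L⁶ ≥ 9 ÷ (19/481) = 4329/19.
2⁶ = 64 < 4329/19 ≤ 729 = 3⁶, so L = 3.

3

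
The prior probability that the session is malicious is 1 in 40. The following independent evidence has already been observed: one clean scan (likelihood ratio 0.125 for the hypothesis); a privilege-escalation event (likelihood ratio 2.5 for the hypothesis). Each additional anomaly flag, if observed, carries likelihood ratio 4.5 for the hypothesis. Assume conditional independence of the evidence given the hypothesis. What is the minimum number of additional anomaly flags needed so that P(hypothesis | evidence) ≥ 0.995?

7

Prior odds = 0.025/0.975 = 1/39.
Combined Bayes factor of the evidence already in hand = 0.125 × 2.5 = 0.3125.
Odds after that evidence = (1/39) × 0.3125 = 5/624.
Target odds = 0.995/0.005 = 199.
Need 4.5ⁿ ≥ 199 ÷ (5/624) = 24835.2.
4.5⁶ = 8303.765625 falls short of 24835.2 but 4.5⁷ = 4782969/128 reaches it, so n = 7.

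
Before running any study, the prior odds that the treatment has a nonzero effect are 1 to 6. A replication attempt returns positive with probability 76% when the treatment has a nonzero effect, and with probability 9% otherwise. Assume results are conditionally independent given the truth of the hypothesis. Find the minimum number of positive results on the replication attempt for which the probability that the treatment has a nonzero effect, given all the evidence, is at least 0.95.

Prior odds = 1/6.
Likelihood ratio of a positive result = 0.76/0.09 = 76/9.
Target odds: 0.95 ÷ 0.05 = 19.
Require (76/9)ⁿ ≥ 19 ÷ (1/6) = 114.
(76/9)² = 5776/81 falls short of 114 but (76/9)³ = 438976/729 reaches it, so n = 3.

3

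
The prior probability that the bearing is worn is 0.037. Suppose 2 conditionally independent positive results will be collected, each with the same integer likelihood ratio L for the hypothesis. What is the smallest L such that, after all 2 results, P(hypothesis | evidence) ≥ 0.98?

36

Prior odds = 0.037/0.963 = 37/963.
Target odds = 0.98/0.02 = 49.
Need L² ≥ 49 ÷ (37/963) = 47187/37.
35² = 1225 < 47187/37 ≤ 1296 = 36², so L = 36.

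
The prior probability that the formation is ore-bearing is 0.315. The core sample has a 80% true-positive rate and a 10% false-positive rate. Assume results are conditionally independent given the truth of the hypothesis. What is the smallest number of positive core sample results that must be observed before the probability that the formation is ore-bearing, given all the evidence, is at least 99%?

Prior odds = 0.315/0.685 = 63/137.
Likelihood ratio of a positive result = 0.8/0.1 = 8.
Target odds: 0.99 ÷ 0.01 = 99.
Require 8ⁿ ≥ 99 ÷ (63/137) = 1507/7.
8² = 64 falls short of 1507/7 but 8³ = 512 reaches it, so n = 3.

3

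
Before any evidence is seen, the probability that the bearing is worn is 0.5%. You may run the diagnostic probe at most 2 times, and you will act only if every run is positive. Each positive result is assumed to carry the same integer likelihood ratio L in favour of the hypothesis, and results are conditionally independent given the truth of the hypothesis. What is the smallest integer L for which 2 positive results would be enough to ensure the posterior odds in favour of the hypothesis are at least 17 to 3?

Prior odds = 0.005/0.995 = 1/199.
Target odds = 17/3.
Need L² ≥ 17/3 ÷ (1/199) = 3383/3.
33² = 1089 < 3383/3 ≤ 1156 = 34², so L = 34.

34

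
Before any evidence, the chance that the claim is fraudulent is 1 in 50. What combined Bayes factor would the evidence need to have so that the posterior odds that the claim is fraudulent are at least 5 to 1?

Prior odds = 0.02/0.98 = 1/49.
Target odds = 5.
Required Bayes factor = 5 ÷ (1/49) = 245.

245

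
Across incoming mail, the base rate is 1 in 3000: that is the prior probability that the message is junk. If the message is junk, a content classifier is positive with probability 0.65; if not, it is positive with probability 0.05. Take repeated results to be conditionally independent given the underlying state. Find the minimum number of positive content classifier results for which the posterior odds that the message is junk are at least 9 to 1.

4

Prior odds: (1/3000) ÷ (2999/3000) = 1/2999.
Likelihood ratio of a positive = 0.65/0.05 = 13.
Target odds = 9.
Need (1/2999) × 13ⁿ ≥ 9, i.e. 13ⁿ ≥ 26991.
13³ = 2197 falls short of 26991 but 13⁴ = 28561 reaches it, so n = 4.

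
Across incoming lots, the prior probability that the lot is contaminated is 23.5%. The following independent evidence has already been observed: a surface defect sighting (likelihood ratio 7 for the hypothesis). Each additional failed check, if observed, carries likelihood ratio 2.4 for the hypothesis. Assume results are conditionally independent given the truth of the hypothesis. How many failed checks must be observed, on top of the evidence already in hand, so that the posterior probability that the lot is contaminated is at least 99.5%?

6

Prior odds = 0.235/0.765 = 47/153.
Bayes factor of the evidence already in hand = 7.
Odds after that evidence = (47/153) × 7 = 329/153.
Target odds = 0.995/0.005 = 199.
Need 2.4ⁿ ≥ 199 ÷ (329/153) = 30447/329.
2.4⁵ = 79.62624 falls short of 30447/329 but 2.4⁶ = 2985984/15625 reaches it, so n = 6.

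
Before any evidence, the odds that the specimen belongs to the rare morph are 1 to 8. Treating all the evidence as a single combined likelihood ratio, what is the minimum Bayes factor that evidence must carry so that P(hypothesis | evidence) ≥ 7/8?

56

Prior odds = 0.125.
Target odds = 0.875/0.125 = 7.
Required Bayes factor = 7 ÷ 0.125 = 56.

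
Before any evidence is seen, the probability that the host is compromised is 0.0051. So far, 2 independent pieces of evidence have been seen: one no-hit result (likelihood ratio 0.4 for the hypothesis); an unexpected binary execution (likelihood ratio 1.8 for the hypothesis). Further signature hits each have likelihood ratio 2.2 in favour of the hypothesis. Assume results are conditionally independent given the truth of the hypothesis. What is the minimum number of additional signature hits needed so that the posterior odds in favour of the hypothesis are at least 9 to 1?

10

Prior odds = 0.0051/0.9949 = 51/9949.
Combined Bayes factor of the evidence already in hand = 0.4 × 1.8 = 0.72.
Odds after that evidence = (51/9949) × 0.72 = 918/248725.
Target odds = 9.
Need 2.2ⁿ ≥ 9 ÷ (918/248725) = 248725/102.
2.2⁹ ≈1207.27 falls short of 248725/102 but 2.2¹⁰ ≈2655.99 reaches it, so n = 10.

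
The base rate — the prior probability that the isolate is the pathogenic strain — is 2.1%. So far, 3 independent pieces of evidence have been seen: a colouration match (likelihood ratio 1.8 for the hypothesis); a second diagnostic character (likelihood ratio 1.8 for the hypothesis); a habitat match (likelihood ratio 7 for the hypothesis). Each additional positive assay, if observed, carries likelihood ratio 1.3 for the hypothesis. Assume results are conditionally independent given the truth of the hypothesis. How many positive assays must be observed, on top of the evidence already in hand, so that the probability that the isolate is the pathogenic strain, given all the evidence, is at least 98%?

Prior odds = 0.021/0.979 = 21/979.
Combined Bayes factor of the evidence already in hand = 1.8 × 1.8 × 7 = 22.68.
Odds after that evidence = (21/979) × 22.68 = 11907/24475.
Target odds = 0.98/0.02 = 49.
Need 1.3ⁿ ≥ 49 ÷ (11907/24475) = 24475/243.
1.3¹⁷ ≈86.5042 falls short of 24475/243 but 1.3¹⁸ ≈112.455 reaches it, so n = 18.

18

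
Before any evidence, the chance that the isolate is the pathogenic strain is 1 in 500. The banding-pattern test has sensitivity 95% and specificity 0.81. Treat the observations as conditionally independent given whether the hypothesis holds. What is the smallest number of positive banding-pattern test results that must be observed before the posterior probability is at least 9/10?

Prior odds = 0.002/0.998 = 1/499.
False-positive rate = 1 − 0.81 = 0.19; likelihood ratio of a positive = 0.95/0.19 = 5.
Target odds: 0.9 ÷ 0.1 = 9.
Need (1/499) × 5ⁿ ≥ 9, i.e. 5ⁿ ≥ 4491.
5⁵ = 3125 falls short of 4491 but 5⁶ = 15625 reaches it, so n = 6.

6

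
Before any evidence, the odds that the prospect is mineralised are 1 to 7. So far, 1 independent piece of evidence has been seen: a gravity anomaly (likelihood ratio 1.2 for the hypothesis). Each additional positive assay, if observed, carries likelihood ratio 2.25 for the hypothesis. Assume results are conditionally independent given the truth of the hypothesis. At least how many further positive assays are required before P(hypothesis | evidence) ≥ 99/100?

8

Prior odds = 1/7.
Bayes factor of the evidence already in hand = 1.2.
Odds after that evidence = (1/7) × 1.2 = 6/35.
Target odds = 0.99/0.01 = 99.
Need 2.25ⁿ ≥ 99 ÷ (6/35) = 577.5.
2.25⁷ = 4782969/16384 falls short of 577.5 but 2.25⁸ = 43046721/65536 reaches it, so n = 8.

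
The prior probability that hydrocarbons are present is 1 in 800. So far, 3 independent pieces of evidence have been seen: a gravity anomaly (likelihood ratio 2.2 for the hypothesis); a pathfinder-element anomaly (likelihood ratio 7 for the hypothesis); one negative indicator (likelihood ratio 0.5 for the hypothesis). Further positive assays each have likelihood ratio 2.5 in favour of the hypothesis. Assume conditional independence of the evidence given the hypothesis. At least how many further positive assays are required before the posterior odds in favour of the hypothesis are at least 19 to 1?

Prior odds = 0.00125/0.99875 = 1/799.
Combined Bayes factor of the evidence already in hand = 2.2 × 7 × 0.5 = 7.7.
Odds after that evidence = (1/799) × 7.7 = 77/7990.
Target odds = 19.
Need 2.5ⁿ ≥ 19 ÷ (77/7990) = 151810/77.
2.5⁸ = 390625/256 falls short of 151810/77 but 2.5⁹ = 1953125/512 reaches it, so n = 9.

9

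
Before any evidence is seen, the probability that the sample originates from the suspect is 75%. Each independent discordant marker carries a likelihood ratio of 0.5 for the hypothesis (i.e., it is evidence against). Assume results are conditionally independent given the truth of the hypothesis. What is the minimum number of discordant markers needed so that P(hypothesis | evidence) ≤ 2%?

Prior odds = 0.75/0.25 = 3.
Likelihood ratio per discordant marker = 0.5.
Target odds: 0.02 ÷ 0.98 = 1/49.
Require 0.5ⁿ ≤ 1/49 ÷ 3 = 1/147.
0.5⁷ = 0.0078125 is still above 1/147 but 0.5⁸ = 0.00390625 is at or below it, so n = 8.

8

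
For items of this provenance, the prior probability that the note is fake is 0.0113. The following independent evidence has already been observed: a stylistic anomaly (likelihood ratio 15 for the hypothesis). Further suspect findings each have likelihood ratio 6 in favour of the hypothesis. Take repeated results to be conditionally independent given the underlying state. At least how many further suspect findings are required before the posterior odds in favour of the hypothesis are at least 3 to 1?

Prior odds = 0.0113/0.9887 = 113/9887.
Bayes factor of the evidence already in hand = 15.
Odds after that evidence = (113/9887) × 15 = 1695/9887.
Target odds = 3.
Need 6ⁿ ≥ 3 ÷ (1695/9887) = 9887/565.
6¹ = 6 falls short of 9887/565 but 6² = 36 reaches it, so n = 2.

2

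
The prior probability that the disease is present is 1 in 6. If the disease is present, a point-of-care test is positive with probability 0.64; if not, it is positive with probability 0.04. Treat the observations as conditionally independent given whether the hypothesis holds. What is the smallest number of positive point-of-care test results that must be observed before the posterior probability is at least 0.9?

2

Prior odds: (1/6) ÷ (5/6) = 0.2.
Likelihood ratio of a positive = 0.64/0.04 = 16.
Target posterior odds = 0.9/0.1 = 9.
Require 16ⁿ ≥ 9 ÷ 0.2 = 45.
16¹ = 16 falls short of 45 but 16² = 256 reaches it, so n = 2.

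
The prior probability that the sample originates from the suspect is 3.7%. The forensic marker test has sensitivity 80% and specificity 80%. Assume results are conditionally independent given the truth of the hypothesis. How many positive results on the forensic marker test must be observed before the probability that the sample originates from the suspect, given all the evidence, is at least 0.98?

Prior odds: 0.037 ÷ 0.963 = 37/963.
False-positive rate = 1 − 0.8 = 0.2; likelihood ratio of a positive = 0.8/0.2 = 4.
Target odds: 0.98 ÷ 0.02 = 49.
Require 4ⁿ ≥ 49 ÷ (37/963) = 47187/37.
4⁵ = 1024 falls short of 47187/37 but 4⁶ = 4096 reaches it, so n = 6.

6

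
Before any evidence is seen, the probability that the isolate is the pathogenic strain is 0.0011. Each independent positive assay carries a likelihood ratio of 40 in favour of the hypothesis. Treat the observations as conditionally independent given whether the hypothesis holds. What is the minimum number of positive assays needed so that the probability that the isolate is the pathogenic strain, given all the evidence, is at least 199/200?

Prior odds = 0.0011/0.9989 = 11/9989.
Likelihood ratio per positive assay = 40.
Target posterior odds = 0.995/0.005 = 199.
Need (11/9989) × 40ⁿ ≥ 199, i.e. 40ⁿ ≥ 1987811/11.
40³ = 64000 falls short of 1987811/11 but 40⁴ = 2560000 reaches it, so n = 4.

4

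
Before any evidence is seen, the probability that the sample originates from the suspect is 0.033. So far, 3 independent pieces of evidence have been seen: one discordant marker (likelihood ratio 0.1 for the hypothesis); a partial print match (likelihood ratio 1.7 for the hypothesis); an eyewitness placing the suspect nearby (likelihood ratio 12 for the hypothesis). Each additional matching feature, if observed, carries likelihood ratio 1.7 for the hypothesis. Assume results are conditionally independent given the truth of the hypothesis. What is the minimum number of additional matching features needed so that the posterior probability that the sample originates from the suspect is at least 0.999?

19

Prior odds = 0.033/0.967 = 33/967.
Combined Bayes factor of the evidence already in hand = 0.1 × 1.7 × 12 = 2.04.
Odds after that evidence = (33/967) × 2.04 = 1683/24175.
Target odds = 0.999/0.001 = 999.
Need 1.7ⁿ ≥ 999 ÷ (1683/24175) = 2683425/187.
1.7¹⁸ ≈14063.1 falls short of 2683425/187 but 1.7¹⁹ ≈23907.2 reaches it, so n = 19.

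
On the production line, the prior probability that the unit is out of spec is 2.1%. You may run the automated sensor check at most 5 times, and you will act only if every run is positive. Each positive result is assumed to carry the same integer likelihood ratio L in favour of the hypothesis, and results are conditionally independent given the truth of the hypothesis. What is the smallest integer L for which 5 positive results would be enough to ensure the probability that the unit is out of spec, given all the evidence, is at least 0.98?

Prior odds = 0.021/0.979 = 21/979.
Target odds = 0.98/0.02 = 49.
Need L⁵ ≥ 49 ÷ (21/979) = 6853/3.
4⁵ = 1024 < 6853/3 ≤ 3125 = 5⁵, so L = 5.

5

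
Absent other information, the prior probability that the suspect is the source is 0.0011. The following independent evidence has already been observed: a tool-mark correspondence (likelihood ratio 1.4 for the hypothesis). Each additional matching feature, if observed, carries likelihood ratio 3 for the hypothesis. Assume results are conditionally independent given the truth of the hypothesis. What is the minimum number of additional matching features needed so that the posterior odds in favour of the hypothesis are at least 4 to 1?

8

Prior odds = 0.0011/0.9989 = 11/9989.
Bayes factor of the evidence already in hand = 1.4.
Odds after that evidence = (11/9989) × 1.4 = 11/7135.
Target odds = 4.
Need 3ⁿ ≥ 4 ÷ (11/7135) = 28540/11.
3⁷ = 2187 falls short of 28540/11 but 3⁸ = 6561 reaches it, so n = 8.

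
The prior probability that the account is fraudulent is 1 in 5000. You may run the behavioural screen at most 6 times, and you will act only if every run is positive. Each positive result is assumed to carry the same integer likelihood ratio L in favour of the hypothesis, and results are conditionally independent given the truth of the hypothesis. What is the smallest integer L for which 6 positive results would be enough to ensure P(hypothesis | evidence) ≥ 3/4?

Prior odds = 0.0002/0.9998 = 1/4999.
Target odds = 0.75/0.25 = 3.
Need L⁶ ≥ 3 ÷ (1/4999) = 14997.
4⁶ = 4096 < 14997 ≤ 15625 = 5⁶, so L = 5.

5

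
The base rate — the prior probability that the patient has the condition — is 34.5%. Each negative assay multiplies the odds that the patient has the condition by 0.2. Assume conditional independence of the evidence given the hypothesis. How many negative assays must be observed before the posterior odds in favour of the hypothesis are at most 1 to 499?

4

Prior odds = 0.345/0.655 = 69/131.
Likelihood ratio per negative assay = 0.2.
Target odds = 1/499.
Need (69/131) × 0.2ⁿ ≤ 1/499, i.e. 0.2ⁿ ≤ 131/34431.
0.2³ = 0.008 is still above 131/34431 but 0.2⁴ = 0.0016 is at or below it, so n = 4.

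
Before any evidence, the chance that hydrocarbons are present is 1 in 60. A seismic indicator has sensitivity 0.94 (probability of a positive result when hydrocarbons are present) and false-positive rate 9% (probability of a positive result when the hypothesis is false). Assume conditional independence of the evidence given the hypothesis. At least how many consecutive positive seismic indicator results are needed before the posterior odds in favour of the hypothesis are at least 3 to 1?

3

Prior odds = (1/60)/(59/60) = 1/59.
Likelihood ratio of a positive result = 0.94/0.09 = 94/9.
Target odds = 3.
Need (1/59) × (94/9)ⁿ ≥ 3, i.e. (94/9)ⁿ ≥ 177.
(94/9)² = 8836/81 falls short of 177 but (94/9)³ = 830584/729 reaches it, so n = 3.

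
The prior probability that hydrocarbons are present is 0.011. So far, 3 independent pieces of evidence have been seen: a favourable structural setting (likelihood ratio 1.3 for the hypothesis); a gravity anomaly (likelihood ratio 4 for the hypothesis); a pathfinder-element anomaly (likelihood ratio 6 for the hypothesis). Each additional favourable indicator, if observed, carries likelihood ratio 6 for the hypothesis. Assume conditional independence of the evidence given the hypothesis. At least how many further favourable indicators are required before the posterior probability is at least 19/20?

3

Prior odds = 0.011/0.989 = 11/989.
Combined Bayes factor of the evidence already in hand = 1.3 × 4 × 6 = 31.2.
Odds after that evidence = (11/989) × 31.2 = 1716/4945.
Target odds = 0.95/0.05 = 19.
Need 6ⁿ ≥ 19 ÷ (1716/4945) = 93955/1716.
6² = 36 falls short of 93955/1716 but 6³ = 216 reaches it, so n = 3.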